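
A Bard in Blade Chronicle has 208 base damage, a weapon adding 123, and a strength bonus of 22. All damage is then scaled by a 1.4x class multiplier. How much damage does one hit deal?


Sum base + weapon + str = 208 + 123 + 22 = 353
Multiply by 1.4:
353 * 1.4 = 494.2

494.2 damage


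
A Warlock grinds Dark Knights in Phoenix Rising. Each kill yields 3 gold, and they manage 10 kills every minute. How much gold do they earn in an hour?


Gold per minute = 3 * 10 = 30
Gold per hour = 30 * 60 = 1800

1800 gold/hour


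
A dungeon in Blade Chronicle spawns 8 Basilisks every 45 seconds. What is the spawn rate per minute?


Spawns per minute = count * (60 / interval)
= 8 * (60 / 45)
= 8 * 1.3333
= 10.67

10.67 per minute


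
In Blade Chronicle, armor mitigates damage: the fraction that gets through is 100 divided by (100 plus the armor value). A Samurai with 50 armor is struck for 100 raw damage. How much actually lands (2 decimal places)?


actual = 100 * 100 / (100 + 50)
= 100 * 100 / 150
= 10000 / 150
= 66.67

66.67 damage


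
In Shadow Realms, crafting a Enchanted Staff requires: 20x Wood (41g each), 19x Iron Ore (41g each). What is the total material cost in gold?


Cost breakdown:
  Wood: 20 * 41 = 820
  Iron Ore: 19 * 41 = 779
Total = 820 + 779 = 1599

1599 gold


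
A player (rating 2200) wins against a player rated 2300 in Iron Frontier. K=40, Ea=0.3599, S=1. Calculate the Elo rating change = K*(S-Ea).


Elo update: delta = K * (S - Ea), where S = 1 (wins)
S - Ea = 1 - 0.3599 = 0.6401
Rating change = 40 * 0.6401
= 25.60

25.60 rating points


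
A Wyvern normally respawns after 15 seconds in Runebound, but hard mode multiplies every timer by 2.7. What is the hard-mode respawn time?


Respawn time = base * multiplier
= 15 * 2.7
= 40.5 seconds

40.5 seconds


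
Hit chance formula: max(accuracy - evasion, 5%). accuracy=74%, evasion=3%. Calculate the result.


accuracy - evasion = 74 - 3 = 71
Apply floor: max(71, 5) = 71
Hit chance = 71%

71%


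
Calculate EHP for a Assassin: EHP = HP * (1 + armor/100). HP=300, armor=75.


EHP = 300 * (1 + 75/100)
= 300 * (1 + 0.75)
= 300 * 1.75
= 525.0

525.0 EHP


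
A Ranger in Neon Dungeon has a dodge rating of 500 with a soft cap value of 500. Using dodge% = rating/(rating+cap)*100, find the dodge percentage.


dodge% = 500 / (500 + 500) * 100
= 500 / 1000 * 100
= 0.5 * 100
= 50.00%

50.00%


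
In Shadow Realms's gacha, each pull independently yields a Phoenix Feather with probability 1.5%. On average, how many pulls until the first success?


Expected pulls for a geometric distribution = 1/p = 100 / rate%
= 100 / 1.5
= 66.67

66.67 pulls


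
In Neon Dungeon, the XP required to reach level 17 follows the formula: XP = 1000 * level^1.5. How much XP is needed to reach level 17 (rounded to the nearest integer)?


XP = 1000 * level^1.5
Substitute level = 17:
XP = 1000 * 17^1.5
= 1000 * 70.0928
= 70093

70093 XP


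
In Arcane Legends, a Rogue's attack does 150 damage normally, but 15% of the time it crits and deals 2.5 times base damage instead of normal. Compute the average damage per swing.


E[dmg] = base * (1 + crit_chance * (crit_mult - 1))
cc as decimal = 15/100 = 0.15
cm - 1 = 2.5 - 1 = 1.5
Bonus factor = 0.15 * 1.5 = 0.225
Total multiplier = 1 + 0.225 = 1.225
Expected damage = 150 * 1.225 = 183.75

183.75 damage


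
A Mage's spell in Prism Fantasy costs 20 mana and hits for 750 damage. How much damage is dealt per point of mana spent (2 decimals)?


Efficiency = damage / mana
= 750 / 20
= 37.50

37.50 dmg/mana


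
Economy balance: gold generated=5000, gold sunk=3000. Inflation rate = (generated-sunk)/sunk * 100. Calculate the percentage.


Net gold = 5000 - 3000 = 2000
Inflation rate = net / sunk * 100 = 2000 / 3000 * 100
= 0.666667 * 100
= 66.67%

66.67%


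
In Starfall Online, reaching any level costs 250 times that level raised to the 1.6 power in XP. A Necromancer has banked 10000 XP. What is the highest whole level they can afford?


XP = 250 * level^1.6, so level = (XP / 250)^(1/1.6)
= (10000 / 250)^(1/1.6)
= 40.0^0.625
= 10.0297
Floor: level = 10

level 10


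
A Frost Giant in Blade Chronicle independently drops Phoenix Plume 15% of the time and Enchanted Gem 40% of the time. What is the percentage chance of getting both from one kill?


For independent events, P(both) = P(A) * P(B)
= 15% * 40%
= 600 / 100 %
= 6.0%

6.0%


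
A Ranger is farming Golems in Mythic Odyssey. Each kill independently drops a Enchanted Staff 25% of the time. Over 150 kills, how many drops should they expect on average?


Expected drops = kills * (drop_rate / 100)
= 150 * (25 / 100)
= 150 * 0.25
= 37.5

37.5 drops


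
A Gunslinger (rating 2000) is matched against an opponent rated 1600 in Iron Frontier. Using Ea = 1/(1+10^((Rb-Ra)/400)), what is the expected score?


Elo expected score: Ea = 1/(1 + 10^((Rb-Ra)/400))
Rb - Ra = 1600 - 2000 = -400
(Rb-Ra)/400 = -400/400 = -1.0
10^-1.0 = 0.1
Ea = 1/(1 + 0.1) = 1/1.1 = 0.9091

0.9091


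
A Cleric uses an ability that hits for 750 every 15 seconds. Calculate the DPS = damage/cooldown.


DPS = damage / cooldown
= 750 / 15
= 50.00

50.00 DPS


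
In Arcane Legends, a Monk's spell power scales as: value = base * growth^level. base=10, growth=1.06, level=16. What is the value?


value = base * growth^level
= 10 * 1.06^16
= 10 * 2.540352
= 25.40

25.40 spell power


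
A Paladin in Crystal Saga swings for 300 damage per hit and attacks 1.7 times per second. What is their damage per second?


DPS = damage * attack_speed
= 300 * 1.7
= 510.0

510.0 DPS


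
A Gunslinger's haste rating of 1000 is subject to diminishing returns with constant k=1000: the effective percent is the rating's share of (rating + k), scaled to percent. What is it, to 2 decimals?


effective% = rating / (rating + k) * 100
= 1000 / (1000 + 1000) * 100
= 1000 / 2000 * 100
= 0.5 * 100
= 50.00%

50.00%


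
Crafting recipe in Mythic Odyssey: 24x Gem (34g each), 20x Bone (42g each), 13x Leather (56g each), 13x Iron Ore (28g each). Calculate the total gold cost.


Cost breakdown:
  Gem: 24 * 34 = 816
  Bone: 20 * 42 = 840
  Leather: 13 * 56 = 728
  Iron Ore: 13 * 28 = 364
Total = 816 + 840 + 728 + 364 = 2748

2748 gold


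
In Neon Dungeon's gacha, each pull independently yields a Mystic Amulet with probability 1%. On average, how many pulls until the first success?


Expected pulls for a geometric distribution = 1/p = 100 / rate%
= 100 / 1
= 100.0

100.0 pulls


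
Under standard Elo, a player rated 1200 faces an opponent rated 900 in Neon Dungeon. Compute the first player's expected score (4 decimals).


Elo expected score: Ea = 1/(1 + 10^((Rb-Ra)/400))
Rb - Ra = 900 - 1200 = -300
(Rb-Ra)/400 = -300/400 = -0.75
10^-0.75 = 0.177828
Ea = 1/(1 + 0.177828) = 1/1.177828 = 0.8490

0.8490


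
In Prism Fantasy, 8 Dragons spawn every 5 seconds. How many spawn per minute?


Spawns per minute = count * (60 / interval)
= 8 * (60 / 5)
= 8 * 12.0
= 96.0

96.0 per minute


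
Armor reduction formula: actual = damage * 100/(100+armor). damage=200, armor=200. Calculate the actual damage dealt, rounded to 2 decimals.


actual = 200 * 100 / (100 + 200)
= 200 * 100 / 300
= 20000 / 300
= 66.67

66.67 damage


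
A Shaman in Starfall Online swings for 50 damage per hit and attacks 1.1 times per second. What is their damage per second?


DPS = damage * attack_speed
= 50 * 1.1
= 55.0

55.0 DPS


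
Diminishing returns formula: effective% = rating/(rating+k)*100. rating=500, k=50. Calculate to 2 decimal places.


effective% = rating / (rating + k) * 100
= 500 / (500 + 50) * 100
= 500 / 550 * 100
= 0.909091 * 100
= 90.91%

90.91%


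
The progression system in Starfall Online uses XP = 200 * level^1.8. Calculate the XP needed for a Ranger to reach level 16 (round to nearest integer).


XP = 200 * level^1.8
Substitute level = 16:
XP = 200 * 16^1.8
= 200 * 147.0334
= 29407

29407 XP


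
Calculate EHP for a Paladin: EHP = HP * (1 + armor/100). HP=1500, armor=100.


EHP = 1500 * (1 + 100/100)
= 1500 * (1 + 1.0)
= 1500 * 2.0
= 3000.0

3000.0 EHP


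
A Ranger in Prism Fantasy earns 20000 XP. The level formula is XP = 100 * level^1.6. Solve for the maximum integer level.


XP = 100 * level^1.6, so level = (XP / 100)^(1/1.6)
= (20000 / 100)^(1/1.6)
= 200.0^0.625
= 27.4248
Floor: level = 27

level 27


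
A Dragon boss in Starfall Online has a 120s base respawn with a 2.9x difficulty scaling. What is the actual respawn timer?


Respawn time = base * multiplier
= 120 * 2.9
= 348.0 seconds

348.0 seconds


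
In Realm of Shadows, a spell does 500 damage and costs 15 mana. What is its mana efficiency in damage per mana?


Efficiency = damage / mana
= 500 / 15
= 33.33

33.33 dmg/mana


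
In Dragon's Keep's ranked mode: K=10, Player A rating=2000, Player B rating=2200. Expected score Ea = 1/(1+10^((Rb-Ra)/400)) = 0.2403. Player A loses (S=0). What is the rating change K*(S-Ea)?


Elo update: delta = K * (S - Ea), where S = 0 (loses)
S - Ea = 0 - 0.2403 = -0.2403
Rating change = 10 * -0.2403
= -2.40

-2.40 rating points


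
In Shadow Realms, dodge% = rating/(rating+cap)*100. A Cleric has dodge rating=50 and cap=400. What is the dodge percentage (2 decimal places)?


dodge% = 50 / (50 + 400) * 100
= 50 / 450 * 100
= 0.111111 * 100
= 11.11%

11.11%


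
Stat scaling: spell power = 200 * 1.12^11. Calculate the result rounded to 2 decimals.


value = base * growth^level
= 200 * 1.12^11
= 200 * 3.47855
= 695.71

695.71 spell power


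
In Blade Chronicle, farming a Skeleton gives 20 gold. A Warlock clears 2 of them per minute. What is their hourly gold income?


Gold per minute = 20 * 2 = 40
Gold per hour = 40 * 60 = 2400

2400 gold/hour


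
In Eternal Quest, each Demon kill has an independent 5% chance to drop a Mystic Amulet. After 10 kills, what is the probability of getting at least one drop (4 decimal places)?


P(at least one) = 1 - P(none) = 1 - (1-p)^n
p = 5/100 = 0.05
1 - p = 0.95
(1 - p)^10 = 0.95^10 = 0.598737
P(at least one) = 1 - 0.598737 = 0.4013

0.4013


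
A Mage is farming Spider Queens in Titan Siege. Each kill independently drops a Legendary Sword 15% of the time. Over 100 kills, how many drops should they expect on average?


Expected drops = kills * (drop_rate / 100)
= 100 * (15 / 100)
= 100 * 0.15
= 15.0

15.0 drops


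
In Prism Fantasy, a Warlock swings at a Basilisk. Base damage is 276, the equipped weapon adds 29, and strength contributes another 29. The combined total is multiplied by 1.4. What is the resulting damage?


Sum base + weapon + str = 276 + 29 + 29 = 334
Multiply by 1.4:
334 * 1.4 = 467.6

467.6 damage


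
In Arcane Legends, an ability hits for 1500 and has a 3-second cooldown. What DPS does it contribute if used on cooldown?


DPS = damage / cooldown
= 1500 / 3
= 500.00

500.00 DPS


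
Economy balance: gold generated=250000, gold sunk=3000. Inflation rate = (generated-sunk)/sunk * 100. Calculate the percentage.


Net gold = 250000 - 3000 = 247000
Inflation rate = net / sunk * 100 = 247000 / 3000 * 100
= 82.333333 * 100
= 8233.33%

8233.33%


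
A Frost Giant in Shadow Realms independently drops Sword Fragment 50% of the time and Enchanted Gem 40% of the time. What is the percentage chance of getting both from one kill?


For independent events, P(both) = P(A) * P(B)
= 50% * 40%
= 2000 / 100 %
= 20.0%

20.0%


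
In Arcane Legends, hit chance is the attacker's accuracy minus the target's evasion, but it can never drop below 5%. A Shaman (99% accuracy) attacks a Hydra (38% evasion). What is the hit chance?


accuracy - evasion = 99 - 38 = 61
Apply floor: max(61, 5) = 61
Hit chance = 61%

61%


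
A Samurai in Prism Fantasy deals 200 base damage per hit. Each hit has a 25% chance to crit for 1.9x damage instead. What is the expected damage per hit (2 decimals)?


E[dmg] = base * (1 + crit_chance * (crit_mult - 1))
cc as decimal = 25/100 = 0.25
cm - 1 = 1.9 - 1 = 0.9
Bonus factor = 0.25 * 0.9 = 0.225
Total multiplier = 1 + 0.225 = 1.225
Expected damage = 200 * 1.225 = 245.00

245.00 damage


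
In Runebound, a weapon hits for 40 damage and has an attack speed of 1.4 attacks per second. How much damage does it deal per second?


DPS = damage * attack_speed
= 40 * 1.4
= 56.0

56.0 DPS


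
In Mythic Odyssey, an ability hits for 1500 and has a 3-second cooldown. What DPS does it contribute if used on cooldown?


DPS = damage / cooldown
= 1500 / 3
= 500.00

500.00 DPS


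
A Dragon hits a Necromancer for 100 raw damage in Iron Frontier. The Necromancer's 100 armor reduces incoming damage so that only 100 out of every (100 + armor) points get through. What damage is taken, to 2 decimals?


actual = 100 * 100 / (100 + 100)
= 100 * 100 / 200
= 10000 / 200
= 50.00

50.00 damage


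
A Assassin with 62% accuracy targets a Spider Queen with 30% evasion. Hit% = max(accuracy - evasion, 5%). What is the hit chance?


accuracy - evasion = 62 - 30 = 32
Apply floor: max(32, 5) = 32
Hit chance = 32%

32%


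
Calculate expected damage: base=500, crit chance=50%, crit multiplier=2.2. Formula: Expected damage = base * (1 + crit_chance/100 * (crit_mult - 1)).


E[dmg] = base * (1 + crit_chance * (crit_mult - 1))
cc as decimal = 50/100 = 0.5
cm - 1 = 2.2 - 1 = 1.2
Bonus factor = 0.5 * 1.2 = 0.6
Total multiplier = 1 + 0.6 = 1.6
Expected damage = 500 * 1.6 = 800.00

800.00 damage


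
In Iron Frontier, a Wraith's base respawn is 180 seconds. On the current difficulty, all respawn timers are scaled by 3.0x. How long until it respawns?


Respawn time = base * multiplier
= 180 * 3.0
= 540.0 seconds

540.0 seconds


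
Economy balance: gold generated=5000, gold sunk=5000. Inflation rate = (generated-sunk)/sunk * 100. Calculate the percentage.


Net gold = 5000 - 5000 = 0
Inflation rate = net / sunk * 100 = 0 / 5000 * 100
= 0.0 * 100
= 0.00%

0.00%


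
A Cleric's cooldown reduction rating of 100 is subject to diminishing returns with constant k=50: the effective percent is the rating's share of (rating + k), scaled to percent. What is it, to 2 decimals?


effective% = rating / (rating + k) * 100
= 100 / (100 + 50) * 100
= 100 / 150 * 100
= 0.666667 * 100
= 66.67%

66.67%


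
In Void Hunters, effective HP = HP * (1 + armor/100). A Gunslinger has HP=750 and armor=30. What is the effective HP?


EHP = 750 * (1 + 30/100)
= 750 * (1 + 0.3)
= 750 * 1.3
= 975.0

975.0 EHP


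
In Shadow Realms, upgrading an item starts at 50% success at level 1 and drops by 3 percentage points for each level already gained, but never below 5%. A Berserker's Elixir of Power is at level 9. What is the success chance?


raw_rate = 50 - 3 * (9 - 1)
= 50 - 3 * 8
= 50 - 24
= 26
Apply floor: max(26, 5) = 26%

26%


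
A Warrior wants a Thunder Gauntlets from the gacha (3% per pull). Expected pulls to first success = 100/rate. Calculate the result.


Expected pulls for a geometric distribution = 1/p = 100 / rate%
= 100 / 3
= 33.33

33.33 pulls


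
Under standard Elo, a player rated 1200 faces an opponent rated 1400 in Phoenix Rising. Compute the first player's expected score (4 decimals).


Elo expected score: Ea = 1/(1 + 10^((Rb-Ra)/400))
Rb - Ra = 1400 - 1200 = 200
(Rb-Ra)/400 = 200/400 = 0.5
10^0.5 = 3.162278
Ea = 1/(1 + 3.162278) = 1/4.162278 = 0.2403

0.2403


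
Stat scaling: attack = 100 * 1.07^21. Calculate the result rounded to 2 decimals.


value = base * growth^level
= 100 * 1.07^21
= 100 * 4.140562
= 414.06

414.06 attack


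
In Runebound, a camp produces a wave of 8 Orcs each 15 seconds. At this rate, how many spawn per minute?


Spawns per minute = count * (60 / interval)
= 8 * (60 / 15)
= 8 * 4.0
= 32.0

32.0 per minute


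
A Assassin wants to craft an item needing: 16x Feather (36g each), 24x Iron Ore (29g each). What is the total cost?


Cost breakdown:
  Feather: 16 * 36 = 576
  Iron Ore: 24 * 29 = 696
Total = 576 + 696 = 1272

1272 gold


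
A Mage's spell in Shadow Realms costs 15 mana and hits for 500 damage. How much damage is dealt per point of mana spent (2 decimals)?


Efficiency = damage / mana
= 500 / 15
= 33.33

33.33 dmg/mana


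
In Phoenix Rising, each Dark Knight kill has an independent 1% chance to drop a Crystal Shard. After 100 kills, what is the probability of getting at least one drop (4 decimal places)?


P(at least one) = 1 - P(none) = 1 - (1-p)^n
p = 1/100 = 0.01
1 - p = 0.99
(1 - p)^100 = 0.99^100 = 0.366032
P(at least one) = 1 - 0.366032 = 0.6340

0.6340


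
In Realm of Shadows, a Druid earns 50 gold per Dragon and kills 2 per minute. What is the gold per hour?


Gold per minute = 50 * 2 = 100
Gold per hour = 100 * 60 = 6000

6000 gold/hour


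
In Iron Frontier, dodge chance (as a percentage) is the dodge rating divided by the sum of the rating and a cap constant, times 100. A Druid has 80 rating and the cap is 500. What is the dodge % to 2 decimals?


dodge% = 80 / (80 + 500) * 100
= 80 / 580 * 100
= 0.137931 * 100
= 13.79%

13.79%


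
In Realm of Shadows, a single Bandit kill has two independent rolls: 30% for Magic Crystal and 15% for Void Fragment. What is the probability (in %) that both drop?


For independent events, P(both) = P(A) * P(B)
= 30% * 15%
= 450 / 100 %
= 4.5%

4.5%


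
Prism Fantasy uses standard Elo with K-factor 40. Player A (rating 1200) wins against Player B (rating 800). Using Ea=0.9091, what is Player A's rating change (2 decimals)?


Elo update: delta = K * (S - Ea), where S = 1 (wins)
S - Ea = 1 - 0.9091 = 0.0909
Rating change = 40 * 0.0909
= 3.64

3.64 rating points


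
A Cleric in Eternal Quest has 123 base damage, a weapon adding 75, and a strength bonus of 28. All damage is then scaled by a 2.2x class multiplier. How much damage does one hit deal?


Sum base + weapon + str = 123 + 75 + 28 = 226
Multiply by 2.2:
226 * 2.2 = 497.2

497.2 damage


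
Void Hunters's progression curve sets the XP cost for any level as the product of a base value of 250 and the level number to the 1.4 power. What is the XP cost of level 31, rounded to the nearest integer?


XP = 250 * level^1.4
Substitute level = 31:
XP = 250 * 31^1.4
= 250 * 122.4352
= 30609

30609 XP


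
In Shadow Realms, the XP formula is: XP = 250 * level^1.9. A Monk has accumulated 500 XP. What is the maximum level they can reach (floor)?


XP = 250 * level^1.9, so level = (XP / 250)^(1/1.9)
= (500 / 250)^(1/1.9)
= 2.0^0.5263
= 1.4402
Floor: level = 1

level 1


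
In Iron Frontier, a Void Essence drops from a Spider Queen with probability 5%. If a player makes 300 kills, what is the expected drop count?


Expected drops = kills * (drop_rate / 100)
= 300 * (5 / 100)
= 300 * 0.05
= 15.0

15.0 drops


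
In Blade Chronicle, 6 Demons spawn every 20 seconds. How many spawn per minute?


Spawns per minute = count * (60 / interval)
= 6 * (60 / 20)
= 6 * 3.0
= 18.0

18.0 per minute


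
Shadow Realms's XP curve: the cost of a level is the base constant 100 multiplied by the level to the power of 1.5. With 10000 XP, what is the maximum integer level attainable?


XP = 100 * level^1.5, so level = (XP / 100)^(1/1.5)
= (10000 / 100)^(1/1.5)
= 100.0^0.6667
= 21.5443
Floor: level = 21

level 21


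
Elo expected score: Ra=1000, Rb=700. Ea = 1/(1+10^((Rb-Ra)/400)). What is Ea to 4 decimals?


Elo expected score: Ea = 1/(1 + 10^((Rb-Ra)/400))
Rb - Ra = 700 - 1000 = -300
(Rb-Ra)/400 = -300/400 = -0.75
10^-0.75 = 0.177828
Ea = 1/(1 + 0.177828) = 1/1.177828 = 0.8490

0.8490


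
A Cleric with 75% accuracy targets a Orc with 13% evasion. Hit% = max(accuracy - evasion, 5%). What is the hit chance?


accuracy - evasion = 75 - 13 = 62
Apply floor: max(62, 5) = 62
Hit chance = 62%

62%


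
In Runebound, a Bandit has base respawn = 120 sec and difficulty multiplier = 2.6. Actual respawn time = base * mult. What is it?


Respawn time = base * multiplier
= 120 * 2.6
= 312.0 seconds

312.0 seconds


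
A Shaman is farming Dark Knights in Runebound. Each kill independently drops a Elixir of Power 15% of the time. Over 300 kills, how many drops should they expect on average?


Expected drops = kills * (drop_rate / 100)
= 300 * (15 / 100)
= 300 * 0.15
= 45.0

45.0 drops


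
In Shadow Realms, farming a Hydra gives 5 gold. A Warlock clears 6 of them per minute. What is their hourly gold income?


Gold per minute = 5 * 6 = 30
Gold per hour = 30 * 60 = 1800

1800 gold/hour


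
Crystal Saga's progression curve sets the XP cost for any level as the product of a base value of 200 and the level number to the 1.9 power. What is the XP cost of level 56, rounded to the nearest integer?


XP = 200 * level^1.9
Substitute level = 56:
XP = 200 * 56^1.9
= 200 * 2096.8012
= 419360

419360 XP


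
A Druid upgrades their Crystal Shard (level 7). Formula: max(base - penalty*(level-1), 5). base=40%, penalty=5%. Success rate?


raw_rate = 40 - 5 * (7 - 1)
= 40 - 5 * 6
= 40 - 30
= 10
Apply floor: max(10, 5) = 10%

10%


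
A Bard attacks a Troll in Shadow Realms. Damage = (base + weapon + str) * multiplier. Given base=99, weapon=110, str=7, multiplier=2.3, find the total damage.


Sum base + weapon + str = 99 + 110 + 7 = 216
Multiply by 2.3:
216 * 2.3 = 496.8

496.8 damage


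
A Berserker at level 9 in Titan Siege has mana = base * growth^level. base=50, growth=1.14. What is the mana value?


value = base * growth^level
= 50 * 1.14^9
= 50 * 3.251949
= 162.60

162.60 mana


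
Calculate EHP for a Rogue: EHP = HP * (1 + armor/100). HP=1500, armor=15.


EHP = 1500 * (1 + 15/100)
= 1500 * (1 + 0.15)
= 1500 * 1.15
= 1725.0

1725.0 EHP


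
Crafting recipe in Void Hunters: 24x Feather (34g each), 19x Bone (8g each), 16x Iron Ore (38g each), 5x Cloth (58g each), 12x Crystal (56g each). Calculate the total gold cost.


Cost breakdown:
  Feather: 24 * 34 = 816
  Bone: 19 * 8 = 152
  Iron Ore: 16 * 38 = 608
  Cloth: 5 * 58 = 290
  Crystal: 12 * 56 = 672
Total = 816 + 152 + 608 + 290 + 672 = 2538

2538 gold


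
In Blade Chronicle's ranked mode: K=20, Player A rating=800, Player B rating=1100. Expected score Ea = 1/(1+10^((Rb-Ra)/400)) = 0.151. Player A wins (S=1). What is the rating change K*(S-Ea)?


Elo update: delta = K * (S - Ea), where S = 1 (wins)
S - Ea = 1 - 0.151 = 0.849
Rating change = 20 * 0.849
= 16.98

16.98 rating points


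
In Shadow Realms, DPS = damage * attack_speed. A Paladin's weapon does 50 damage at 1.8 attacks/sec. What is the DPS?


DPS = damage * attack_speed
= 50 * 1.8
= 90.0

90.0 DPS


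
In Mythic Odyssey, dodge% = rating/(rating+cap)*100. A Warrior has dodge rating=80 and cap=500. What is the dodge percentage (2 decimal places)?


dodge% = 80 / (80 + 500) * 100
= 80 / 580 * 100
= 0.137931 * 100
= 13.79%

13.79%


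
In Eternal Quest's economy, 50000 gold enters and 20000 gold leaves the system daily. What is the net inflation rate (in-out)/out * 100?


Net gold = 50000 - 20000 = 30000
Inflation rate = net / sunk * 100 = 30000 / 20000 * 100
= 1.5 * 100
= 150.00%

150.00%


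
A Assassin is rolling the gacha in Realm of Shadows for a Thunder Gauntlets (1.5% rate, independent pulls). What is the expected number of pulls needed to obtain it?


Expected pulls for a geometric distribution = 1/p = 100 / rate%
= 100 / 1.5
= 66.67

66.67 pulls


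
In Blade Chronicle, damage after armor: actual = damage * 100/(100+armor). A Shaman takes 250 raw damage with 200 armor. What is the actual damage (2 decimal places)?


actual = 250 * 100 / (100 + 200)
= 250 * 100 / 300
= 25000 / 300
= 83.33

83.33 damage


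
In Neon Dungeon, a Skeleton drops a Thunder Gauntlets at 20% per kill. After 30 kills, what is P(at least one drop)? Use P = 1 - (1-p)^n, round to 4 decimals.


P(at least one) = 1 - P(none) = 1 - (1-p)^n
p = 20/100 = 0.2
1 - p = 0.8
(1 - p)^30 = 0.8^30 = 0.001238
P(at least one) = 1 - 0.001238 = 0.9988

0.9988


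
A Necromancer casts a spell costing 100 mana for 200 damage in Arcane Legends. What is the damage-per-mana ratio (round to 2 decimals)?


Efficiency = damage / mana
= 200 / 100
= 2.00

2.00 dmg/mana


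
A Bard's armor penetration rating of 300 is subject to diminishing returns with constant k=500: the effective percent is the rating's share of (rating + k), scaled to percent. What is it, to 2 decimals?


effective% = rating / (rating + k) * 100
= 300 / (300 + 500) * 100
= 300 / 800 * 100
= 0.375 * 100
= 37.50%

37.50%


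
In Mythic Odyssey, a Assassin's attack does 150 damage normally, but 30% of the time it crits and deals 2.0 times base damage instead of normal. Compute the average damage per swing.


E[dmg] = base * (1 + crit_chance * (crit_mult - 1))
cc as decimal = 30/100 = 0.3
cm - 1 = 2.0 - 1 = 1.0
Bonus factor = 0.3 * 1.0 = 0.3
Total multiplier = 1 + 0.3 = 1.3
Expected damage = 150 * 1.3 = 195.00

195.00 damage


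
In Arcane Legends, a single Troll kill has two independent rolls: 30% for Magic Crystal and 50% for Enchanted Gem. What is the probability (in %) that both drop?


For independent events, P(both) = P(A) * P(B)
= 30% * 50%
= 1500 / 100 %
= 15.0%

15.0%


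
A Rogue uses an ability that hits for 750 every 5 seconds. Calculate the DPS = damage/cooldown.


DPS = damage / cooldown
= 750 / 5
= 150.00

150.00 DPS


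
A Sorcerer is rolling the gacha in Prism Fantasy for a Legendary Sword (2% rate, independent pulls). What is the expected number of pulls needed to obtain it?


Expected pulls for a geometric distribution = 1/p = 100 / rate%
= 100 / 2
= 50.0

50.0 pulls


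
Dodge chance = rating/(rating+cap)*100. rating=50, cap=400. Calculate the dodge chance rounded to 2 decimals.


dodge% = 50 / (50 + 400) * 100
= 50 / 450 * 100
= 0.111111 * 100
= 11.11%

11.11%


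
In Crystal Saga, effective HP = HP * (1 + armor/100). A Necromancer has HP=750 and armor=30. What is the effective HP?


EHP = 750 * (1 + 30/100)
= 750 * (1 + 0.3)
= 750 * 1.3
= 975.0

975.0 EHP


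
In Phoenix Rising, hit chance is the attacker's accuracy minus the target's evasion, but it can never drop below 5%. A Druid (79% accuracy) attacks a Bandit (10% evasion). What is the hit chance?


accuracy - evasion = 79 - 10 = 69
Apply floor: max(69, 5) = 69
Hit chance = 69%

69%


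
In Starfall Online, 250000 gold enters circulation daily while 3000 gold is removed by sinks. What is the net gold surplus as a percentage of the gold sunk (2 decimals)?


Net gold = 250000 - 3000 = 247000
Inflation rate = net / sunk * 100 = 247000 / 3000 * 100
= 82.333333 * 100
= 8233.33%

8233.33%


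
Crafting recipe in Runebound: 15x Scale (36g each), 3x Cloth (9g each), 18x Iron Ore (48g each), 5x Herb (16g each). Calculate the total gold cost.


Cost breakdown:
  Scale: 15 * 36 = 540
  Cloth: 3 * 9 = 27
  Iron Ore: 18 * 48 = 864
  Herb: 5 * 16 = 80
Total = 540 + 27 + 864 + 80 = 1511

1511 gold


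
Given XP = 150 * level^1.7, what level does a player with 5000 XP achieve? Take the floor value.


XP = 150 * level^1.7, so level = (XP / 150)^(1/1.7)
= (5000 / 150)^(1/1.7)
= 33.3333^0.5882
= 7.867
Floor: level = 7

level 7


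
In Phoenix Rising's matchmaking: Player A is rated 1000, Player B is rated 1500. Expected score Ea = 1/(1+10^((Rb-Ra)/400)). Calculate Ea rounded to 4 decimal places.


Elo expected score: Ea = 1/(1 + 10^((Rb-Ra)/400))
Rb - Ra = 1500 - 1000 = 500
(Rb-Ra)/400 = 500/400 = 1.25
10^1.25 = 17.782794
Ea = 1/(1 + 17.782794) = 1/18.782794 = 0.0532

0.0532


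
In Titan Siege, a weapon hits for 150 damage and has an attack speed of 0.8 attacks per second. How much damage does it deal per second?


DPS = damage * attack_speed
= 150 * 0.8
= 120.0

120.0 DPS


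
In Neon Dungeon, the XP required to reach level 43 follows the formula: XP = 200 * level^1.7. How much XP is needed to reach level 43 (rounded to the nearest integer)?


XP = 200 * level^1.7
Substitute level = 43:
XP = 200 * 43^1.7
= 200 * 598.2688
= 119654

119654 XP


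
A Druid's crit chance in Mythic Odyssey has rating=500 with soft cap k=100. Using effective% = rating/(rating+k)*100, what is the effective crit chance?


effective% = rating / (rating + k) * 100
= 500 / (500 + 100) * 100
= 500 / 600 * 100
= 0.833333 * 100
= 83.33%

83.33%


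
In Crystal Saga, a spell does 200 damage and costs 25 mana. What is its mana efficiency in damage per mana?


Efficiency = damage / mana
= 200 / 25
= 8.00

8.00 dmg/mana


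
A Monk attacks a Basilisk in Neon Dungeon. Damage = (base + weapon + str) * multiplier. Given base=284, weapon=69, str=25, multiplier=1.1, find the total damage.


Sum base + weapon + str = 284 + 69 + 25 = 378
Multiply by 1.1:
378 * 1.1 = 415.8

415.8 damage


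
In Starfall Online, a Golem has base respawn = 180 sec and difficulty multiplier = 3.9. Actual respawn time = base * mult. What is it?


Respawn time = base * multiplier
= 180 * 3.9
= 702.0 seconds

702.0 seconds


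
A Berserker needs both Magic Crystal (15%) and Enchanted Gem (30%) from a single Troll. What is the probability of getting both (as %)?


For independent events, P(both) = P(A) * P(B)
= 15% * 30%
= 450 / 100 %
= 4.5%

4.5%


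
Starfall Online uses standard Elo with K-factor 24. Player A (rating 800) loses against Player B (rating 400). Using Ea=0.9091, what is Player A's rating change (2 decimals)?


Elo update: delta = K * (S - Ea), where S = 0 (loses)
S - Ea = 0 - 0.9091 = -0.9091
Rating change = 24 * -0.9091
= -21.82

-21.82 rating points


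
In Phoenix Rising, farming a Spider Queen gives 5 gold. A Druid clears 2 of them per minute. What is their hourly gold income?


Gold per minute = 5 * 2 = 10
Gold per hour = 10 * 60 = 600

600 gold/hour


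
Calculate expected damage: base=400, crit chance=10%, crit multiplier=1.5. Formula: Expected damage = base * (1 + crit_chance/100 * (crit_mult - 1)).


E[dmg] = base * (1 + crit_chance * (crit_mult - 1))
cc as decimal = 10/100 = 0.1
cm - 1 = 1.5 - 1 = 0.5
Bonus factor = 0.1 * 0.5 = 0.05
Total multiplier = 1 + 0.05 = 1.05
Expected damage = 400 * 1.05 = 420.00

420.00 damage


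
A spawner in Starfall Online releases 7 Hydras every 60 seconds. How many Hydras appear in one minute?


Spawns per minute = count * (60 / interval)
= 7 * (60 / 60)
= 7 * 1.0
= 7.0

7.0 per minute


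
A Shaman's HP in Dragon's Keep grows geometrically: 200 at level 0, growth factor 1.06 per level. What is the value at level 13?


value = base * growth^level
= 200 * 1.06^13
= 200 * 2.132928
= 426.59

426.59 HP


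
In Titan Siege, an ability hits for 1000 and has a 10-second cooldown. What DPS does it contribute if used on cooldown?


DPS = damage / cooldown
= 1000 / 10
= 100.00

100.00 DPS


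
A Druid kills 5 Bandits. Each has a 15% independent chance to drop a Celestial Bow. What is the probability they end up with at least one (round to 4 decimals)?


P(at least one) = 1 - P(none) = 1 - (1-p)^n
p = 15/100 = 0.15
1 - p = 0.85
(1 - p)^5 = 0.85^5 = 0.443705
P(at least one) = 1 - 0.443705 = 0.5563

0.5563


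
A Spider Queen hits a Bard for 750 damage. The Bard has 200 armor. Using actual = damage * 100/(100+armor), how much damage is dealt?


actual = 750 * 100 / (100 + 200)
= 750 * 100 / 300
= 75000 / 300
= 250.00

250.00 damage


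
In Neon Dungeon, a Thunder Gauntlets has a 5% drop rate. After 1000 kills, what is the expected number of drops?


Expected drops = kills * (drop_rate / 100)
= 1000 * (5 / 100)
= 1000 * 0.05
= 50.0

50.0 drops


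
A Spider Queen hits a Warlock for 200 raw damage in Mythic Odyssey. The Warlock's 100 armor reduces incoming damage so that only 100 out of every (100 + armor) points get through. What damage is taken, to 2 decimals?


actual = 200 * 100 / (100 + 100)
= 200 * 100 / 200
= 20000 / 200
= 100.00

100.00 damage


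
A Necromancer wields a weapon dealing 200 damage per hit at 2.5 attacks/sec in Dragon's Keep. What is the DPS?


DPS = damage * attack_speed
= 200 * 2.5
= 500.0

500.0 DPS


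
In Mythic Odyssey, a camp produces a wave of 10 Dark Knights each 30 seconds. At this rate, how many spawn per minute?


Spawns per minute = count * (60 / interval)
= 10 * (60 / 30)
= 10 * 2.0
= 20.0

20.0 per minute


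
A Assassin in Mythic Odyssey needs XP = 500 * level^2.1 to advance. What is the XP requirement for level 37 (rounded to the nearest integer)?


XP = 500 * level^2.1
Substitute level = 37:
XP = 500 * 37^2.1
= 500 * 1964.3715
= 982186

982186 XP


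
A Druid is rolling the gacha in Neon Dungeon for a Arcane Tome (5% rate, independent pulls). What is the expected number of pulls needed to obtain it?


Expected pulls for a geometric distribution = 1/p = 100 / rate%
= 100 / 5
= 20.0

20.0 pulls


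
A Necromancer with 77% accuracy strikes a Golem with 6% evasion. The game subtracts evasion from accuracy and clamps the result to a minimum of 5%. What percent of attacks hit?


accuracy - evasion = 77 - 6 = 71
Apply floor: max(71, 5) = 71
Hit chance = 71%

71%


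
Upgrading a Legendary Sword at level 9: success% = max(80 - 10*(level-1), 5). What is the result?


raw_rate = 80 - 10 * (9 - 1)
= 80 - 10 * 8
= 80 - 80
= 0
Apply floor: max(0, 5) = 5%

5%


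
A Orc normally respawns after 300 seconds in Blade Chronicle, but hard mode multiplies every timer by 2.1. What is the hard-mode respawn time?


Respawn time = base * multiplier
= 300 * 2.1
= 630.0 seconds

630.0 seconds


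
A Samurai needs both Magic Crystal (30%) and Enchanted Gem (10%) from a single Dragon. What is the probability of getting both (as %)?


For independent events, P(both) = P(A) * P(B)
= 30% * 10%
= 300 / 100 %
= 3.0%

3.0%


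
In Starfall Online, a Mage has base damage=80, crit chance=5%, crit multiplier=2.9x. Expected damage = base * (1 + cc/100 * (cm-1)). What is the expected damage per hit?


E[dmg] = base * (1 + crit_chance * (crit_mult - 1))
cc as decimal = 5/100 = 0.05
cm - 1 = 2.9 - 1 = 1.9
Bonus factor = 0.05 * 1.9 = 0.095
Total multiplier = 1 + 0.095 = 1.095
Expected damage = 80 * 1.095 = 87.60

87.60 damage


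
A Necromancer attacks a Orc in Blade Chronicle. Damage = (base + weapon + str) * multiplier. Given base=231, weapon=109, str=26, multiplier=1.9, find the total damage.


Sum base + weapon + str = 231 + 109 + 26 = 366
Multiply by 1.9:
366 * 1.9 = 695.4

695.4 damage


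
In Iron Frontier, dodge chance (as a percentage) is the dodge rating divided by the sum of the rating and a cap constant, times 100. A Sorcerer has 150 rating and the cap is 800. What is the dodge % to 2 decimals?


dodge% = 150 / (150 + 800) * 100
= 150 / 950 * 100
= 0.157895 * 100
= 15.79%

15.79%


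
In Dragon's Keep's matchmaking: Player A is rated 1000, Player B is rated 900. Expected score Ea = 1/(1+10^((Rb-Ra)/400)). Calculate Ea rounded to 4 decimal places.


Elo expected score: Ea = 1/(1 + 10^((Rb-Ra)/400))
Rb - Ra = 900 - 1000 = -100
(Rb-Ra)/400 = -100/400 = -0.25
10^-0.25 = 0.562341
Ea = 1/(1 + 0.562341) = 1/1.562341 = 0.6401

0.6401


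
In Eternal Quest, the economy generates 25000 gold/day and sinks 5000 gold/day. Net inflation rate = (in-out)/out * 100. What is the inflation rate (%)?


Net gold = 25000 - 5000 = 20000
Inflation rate = net / sunk * 100 = 20000 / 5000 * 100
= 4.0 * 100
= 400.00%

400.00%


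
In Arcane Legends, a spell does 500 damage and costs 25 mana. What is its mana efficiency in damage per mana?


Efficiency = damage / mana
= 500 / 25
= 20.00

20.00 dmg/mana


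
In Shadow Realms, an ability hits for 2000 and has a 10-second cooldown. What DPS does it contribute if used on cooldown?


DPS = damage / cooldown
= 2000 / 10
= 200.00

200.00 DPS


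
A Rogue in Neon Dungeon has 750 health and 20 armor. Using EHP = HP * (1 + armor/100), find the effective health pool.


EHP = 750 * (1 + 20/100)
= 750 * (1 + 0.2)
= 750 * 1.2
= 900.0

900.0 EHP


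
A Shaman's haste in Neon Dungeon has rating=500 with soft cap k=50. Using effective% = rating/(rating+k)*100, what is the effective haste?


effective% = rating / (rating + k) * 100
= 500 / (500 + 50) * 100
= 500 / 550 * 100
= 0.909091 * 100
= 90.91%

90.91%


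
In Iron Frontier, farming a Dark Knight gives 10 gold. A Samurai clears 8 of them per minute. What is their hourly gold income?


Gold per minute = 10 * 8 = 80
Gold per hour = 80 * 60 = 4800

4800 gold/hour


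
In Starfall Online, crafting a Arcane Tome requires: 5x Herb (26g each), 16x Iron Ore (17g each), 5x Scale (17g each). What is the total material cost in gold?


Cost breakdown:
  Herb: 5 * 26 = 130
  Iron Ore: 16 * 17 = 272
  Scale: 5 * 17 = 85
Total = 130 + 272 + 85 = 487

487 gold


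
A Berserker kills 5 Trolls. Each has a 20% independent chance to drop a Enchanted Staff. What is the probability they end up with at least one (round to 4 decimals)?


P(at least one) = 1 - P(none) = 1 - (1-p)^n
p = 20/100 = 0.2
1 - p = 0.8
(1 - p)^5 = 0.8^5 = 0.327680
P(at least one) = 1 - 0.327680 = 0.6723

0.6723


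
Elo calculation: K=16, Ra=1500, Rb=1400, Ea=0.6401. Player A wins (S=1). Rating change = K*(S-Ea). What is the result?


Elo update: delta = K * (S - Ea), where S = 1 (wins)
S - Ea = 1 - 0.6401 = 0.3599
Rating change = 16 * 0.3599
= 5.76

5.76 rating points


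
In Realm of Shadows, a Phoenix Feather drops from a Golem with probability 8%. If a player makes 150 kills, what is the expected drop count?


Expected drops = kills * (drop_rate / 100)
= 150 * (8 / 100)
= 150 * 0.08
= 12.0

12.0 drops


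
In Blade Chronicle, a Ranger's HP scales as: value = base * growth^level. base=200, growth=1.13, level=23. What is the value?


value = base * growth^level
= 200 * 1.13^23
= 200 * 16.626629
= 3325.33

3325.33 HP


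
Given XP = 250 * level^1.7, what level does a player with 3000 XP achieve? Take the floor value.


XP = 250 * level^1.7, so level = (XP / 250)^(1/1.7)
= (3000 / 250)^(1/1.7)
= 12.0^0.5882
= 4.3133
Floor: level = 4

level 4


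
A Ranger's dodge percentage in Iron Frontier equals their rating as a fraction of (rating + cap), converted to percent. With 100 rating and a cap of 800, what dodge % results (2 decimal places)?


dodge% = 100 / (100 + 800) * 100
= 100 / 900 * 100
= 0.111111 * 100
= 11.11%

11.11%


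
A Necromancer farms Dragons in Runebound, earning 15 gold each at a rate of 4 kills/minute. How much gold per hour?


Gold per minute = 15 * 4 = 60
Gold per hour = 60 * 60 = 3600

3600 gold/hour


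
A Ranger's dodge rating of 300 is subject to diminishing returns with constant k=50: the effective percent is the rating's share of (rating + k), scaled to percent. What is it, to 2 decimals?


effective% = rating / (rating + k) * 100
= 300 / (300 + 50) * 100
= 300 / 350 * 100
= 0.857143 * 100
= 85.71%

85.71%


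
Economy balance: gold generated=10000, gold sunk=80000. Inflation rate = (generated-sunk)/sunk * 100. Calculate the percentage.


Net gold = 10000 - 80000 = -70000
Inflation rate = net / sunk * 100 = -70000 / 80000 * 100
= -0.875 * 100
= -87.50%

-87.50%


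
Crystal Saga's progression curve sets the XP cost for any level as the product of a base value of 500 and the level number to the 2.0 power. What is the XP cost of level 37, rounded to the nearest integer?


XP = 500 * level^2.0
Substitute level = 37:
XP = 500 * 37^2.0
= 500 * 1369.0
= 684500

684500 XP


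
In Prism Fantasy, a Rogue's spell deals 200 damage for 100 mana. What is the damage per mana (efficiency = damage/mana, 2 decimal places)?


Efficiency = damage / mana
= 200 / 100
= 2.00

2.00 dmg/mana


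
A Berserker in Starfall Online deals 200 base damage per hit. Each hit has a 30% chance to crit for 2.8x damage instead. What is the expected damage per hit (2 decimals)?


E[dmg] = base * (1 + crit_chance * (crit_mult - 1))
cc as decimal = 30/100 = 0.3
cm - 1 = 2.8 - 1 = 1.8
Bonus factor = 0.3 * 1.8 = 0.54
Total multiplier = 1 + 0.54 = 1.54
Expected damage = 200 * 1.54 = 308.00

308.00 damage
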